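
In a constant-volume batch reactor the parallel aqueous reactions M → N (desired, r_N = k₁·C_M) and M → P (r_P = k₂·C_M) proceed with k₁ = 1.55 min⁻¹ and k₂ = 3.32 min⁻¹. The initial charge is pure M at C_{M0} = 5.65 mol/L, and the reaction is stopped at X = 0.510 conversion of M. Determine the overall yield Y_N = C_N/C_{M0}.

0.162

C_M = C_{M0}(1−X) = 2.768 mol/L.
Both paths are first order in M, so the instantaneous fraction to N is constant: dC_N/d(−C_M) = k₁/(k₁+k₂) = 0.3183.
C_N = 0.3183·(C_{M0}−C_M) = 0.3183×2.882 = 0.917 mol/L.
Y_N = C_N/C_{M0} = 0.9171/5.65 = 0.162.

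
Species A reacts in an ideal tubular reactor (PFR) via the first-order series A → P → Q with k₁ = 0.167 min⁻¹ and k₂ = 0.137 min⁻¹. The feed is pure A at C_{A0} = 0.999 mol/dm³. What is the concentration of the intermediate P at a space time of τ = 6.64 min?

For first-order series with pure A initially, C_P(τ) = k₁C_{A0}/(k₂−k₁)·(e^(−k₁τ) − e^(−k₂τ)).
e^(−k₁τ) = e^(−0.167×6.64) = e^(−1.109) = 0.3299; e^(−k₂τ) = e^(−0.9097) = 0.4027.
C_P = 0.167×0.999/(0.137−0.167) × (0.3299−0.4027) = (-5.561)×(-0.07272) = 0.4044 mol/dm³.

0.404 mol/dm³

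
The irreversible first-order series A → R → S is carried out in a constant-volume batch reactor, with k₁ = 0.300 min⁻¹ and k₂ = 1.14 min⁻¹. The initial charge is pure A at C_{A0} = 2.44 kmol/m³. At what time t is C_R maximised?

1.59 min

Setting dC_R/dt = 0 gives t_opt = ln(k₂/k₁)/(k₂−k₁).
= ln(1.14/0.300)/(1.14−0.300) = ln(3.800)/0.8400 = 1.335/0.8400 = 1.59 min.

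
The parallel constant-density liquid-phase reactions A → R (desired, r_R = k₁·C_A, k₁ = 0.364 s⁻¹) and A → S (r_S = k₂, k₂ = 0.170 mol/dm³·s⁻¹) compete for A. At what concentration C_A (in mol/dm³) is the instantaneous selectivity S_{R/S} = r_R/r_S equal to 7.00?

S_{R/S} = (k₁/k₂)·C_A ⇒ C_A = S·k₂/k₁.
= 7.00×0.170/0.364 = 3.27 mol/dm³.

3.27 mol/dm³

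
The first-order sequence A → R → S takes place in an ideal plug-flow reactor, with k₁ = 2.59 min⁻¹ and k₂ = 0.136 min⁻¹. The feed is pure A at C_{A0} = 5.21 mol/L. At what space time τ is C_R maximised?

For first-order series the maximum of C_R occurs at τ_opt = ln(k₂/k₁)/(k₂−k₁).
= ln(0.136/2.59)/(0.136−2.59) = ln(0.05251)/-2.454 = -2.947/-2.454 = 1.20 min.

1.20 min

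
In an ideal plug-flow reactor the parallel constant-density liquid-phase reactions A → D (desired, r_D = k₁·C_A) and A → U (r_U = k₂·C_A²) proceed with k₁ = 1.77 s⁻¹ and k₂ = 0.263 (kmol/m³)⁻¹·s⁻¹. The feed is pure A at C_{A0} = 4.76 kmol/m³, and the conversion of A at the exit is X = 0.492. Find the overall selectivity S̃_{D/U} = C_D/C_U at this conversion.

1.90

C_A = C_{A0}(1−X) = 2.418 kmol/m³.
Along a PFR/batch, dC_D/dC_A = −r_D/(r_D+r_U) = −k₁/(k₁+k₂·C_A).
Integrating from C_{A0} to C_A: C_D = (1.77/0.263)·ln[(1.77+0.263·4.76)/(1.77+0.263·2.42)] = 6.730·ln(3.022/2.406) = 1.534 kmol/m³.
C_U = (C_{A0}−C_A)−C_D = 0.8079 kmol/m³; S̃_{D/U} = 1.534/0.8079 = 1.90.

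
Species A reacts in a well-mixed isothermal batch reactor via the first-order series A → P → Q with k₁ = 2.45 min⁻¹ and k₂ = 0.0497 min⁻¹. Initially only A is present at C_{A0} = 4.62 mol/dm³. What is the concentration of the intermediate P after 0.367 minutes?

Solving the coupled first-order balances gives C_P(t) = [k₁/(k₂−k₁)]·C_{A0}·(e^(−k₁t) − e^(−k₂t)).
e^(−k₁t) = e^(−2.45×0.367) = e^(−0.8992) = 0.4069; e^(−k₂t) = e^(−0.01824) = 0.9819.
C_P = 2.45×4.62/(0.0497−2.45) × (0.4069−0.9819) = (-4.716)×(-0.5750) = 2.712 mol/dm³.

2.71 mol/dm³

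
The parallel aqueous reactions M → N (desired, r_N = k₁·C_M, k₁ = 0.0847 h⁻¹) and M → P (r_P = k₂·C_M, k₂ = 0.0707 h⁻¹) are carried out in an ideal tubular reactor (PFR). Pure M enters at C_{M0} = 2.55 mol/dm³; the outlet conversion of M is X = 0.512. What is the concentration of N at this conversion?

C_M = C_{M0}(1−X) = 1.244 mol/dm³.
Both paths are first order in M, so the instantaneous fraction to N is constant: dC_N/d(−C_M) = k₁/(k₁+k₂) = 0.5450.
C_N = 0.5450·(C_{M0}−C_M) = 0.5450×1.306 = 0.712 mol/dm³.

0.712 mol/dm³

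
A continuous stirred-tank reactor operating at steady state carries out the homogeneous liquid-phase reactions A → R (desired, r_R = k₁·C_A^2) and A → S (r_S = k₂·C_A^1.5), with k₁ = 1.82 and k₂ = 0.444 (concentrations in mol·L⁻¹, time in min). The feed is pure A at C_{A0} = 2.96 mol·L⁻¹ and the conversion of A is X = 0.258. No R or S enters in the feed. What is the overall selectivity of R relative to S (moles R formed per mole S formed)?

6.07

Exit C_A = C_{A0}(1−X) = 2.96×0.742 = 2.196 mol·L⁻¹.
Rates in a CSTR are evaluated at the outlet concentration: r_R = 1.82×2.196^2 = 8.779, r_S = 0.444×2.196^1.5 = 1.445.
Overall selectivity = C_R/C_S = r_Rτ/(r_Sτ) = r_R/r_S = 6.07.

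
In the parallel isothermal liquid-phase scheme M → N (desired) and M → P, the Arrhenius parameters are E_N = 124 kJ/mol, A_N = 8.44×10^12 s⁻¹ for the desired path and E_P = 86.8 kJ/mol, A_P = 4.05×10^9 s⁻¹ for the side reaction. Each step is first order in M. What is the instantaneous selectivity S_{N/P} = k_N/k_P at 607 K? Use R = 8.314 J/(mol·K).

With equal orders, S_{N/P} = k_N/k_P = (A_N/A_P)·exp[(E_P−E_N)/(RT)].
(E_P−E_N)/(RT) = (86.8−124)×10³/(8.314×607) = -37200/5047 = -7.371.
k_N/k_P = (8.44×10^12/4.05×10^9)·exp(-7.371) = 2084 × 6.290×10^-4 = 1.31.

1.31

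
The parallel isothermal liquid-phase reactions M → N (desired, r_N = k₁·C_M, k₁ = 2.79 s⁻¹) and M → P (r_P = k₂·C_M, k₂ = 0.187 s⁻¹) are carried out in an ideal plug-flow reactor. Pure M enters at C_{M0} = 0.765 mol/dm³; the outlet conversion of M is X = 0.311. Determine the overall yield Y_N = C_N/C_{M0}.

C_M = C_{M0}(1−X) = 0.5271 mol/dm³.
Both paths are first order in M, so the instantaneous fraction to N is constant: dC_N/d(−C_M) = k₁/(k₁+k₂) = 0.9372.
C_N = 0.9372·(C_{M0}−C_M) = 0.9372×0.2379 = 0.223 mol/dm³.
Y_N = C_N/C_{M0} = 0.2230/0.765 = 0.291.

0.291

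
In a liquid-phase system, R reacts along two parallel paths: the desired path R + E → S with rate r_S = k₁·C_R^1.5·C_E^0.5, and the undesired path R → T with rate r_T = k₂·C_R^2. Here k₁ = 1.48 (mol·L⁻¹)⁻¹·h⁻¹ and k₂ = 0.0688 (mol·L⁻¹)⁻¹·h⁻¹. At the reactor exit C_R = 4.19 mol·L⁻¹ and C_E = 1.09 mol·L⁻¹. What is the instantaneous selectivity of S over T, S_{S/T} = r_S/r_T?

11.0

S_{S/T} = r_S/r_T = (k₁·C_R^1.5·C_E^0.5)/(k₂·C_R^2) = (k₁/k₂)·C_R^-0.5·C_E^0.5.
= (1.48×4.190^1.5×1.090^0.5) / (0.0688×4.190^2) = 13.25/1.208 = 11.0.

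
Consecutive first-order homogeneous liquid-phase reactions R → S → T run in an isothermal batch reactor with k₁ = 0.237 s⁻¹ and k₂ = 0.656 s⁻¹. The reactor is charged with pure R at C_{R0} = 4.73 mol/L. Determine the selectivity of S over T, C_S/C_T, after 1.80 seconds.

Solving the coupled first-order balances gives C_S(t) = [k₁/(k₂−k₁)]·C_{R0}·(e^(−k₁t) − e^(−k₂t)).
e^(−k₁t) = e^(−0.237×1.80) = e^(−0.4266) = 0.6527; e^(−k₂t) = e^(−1.181) = 0.3070.
C_S = 0.237×4.73/(0.656−0.237) × (0.6527−0.3070) = 2.675×0.3457 = 0.9249 mol/L.
C_R = C_{R0}e^(−k₁t) = 3.087 mol/L, so C_T = C_{R0}−C_R−C_S = 0.7177 mol/L; C_S/C_T = 1.29.

1.29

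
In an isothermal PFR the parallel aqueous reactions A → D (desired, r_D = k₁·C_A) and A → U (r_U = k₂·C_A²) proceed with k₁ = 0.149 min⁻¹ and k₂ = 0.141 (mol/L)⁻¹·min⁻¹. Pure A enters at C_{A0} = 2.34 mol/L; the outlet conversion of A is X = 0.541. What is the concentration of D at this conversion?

0.493 mol/L

C_A = C_{A0}(1−X) = 1.074 mol/L.
Along a PFR/batch, dC_D/dC_A = −r_D/(r_D+r_U) = −k₁/(k₁+k₂·C_A).
Integrating from C_{A0} to C_A: C_D = (0.149/0.141)·ln[(0.149+0.141·2.34)/(0.149+0.141·1.07)] = 1.057·ln(0.4789/0.3004) = 0.4928 mol/L.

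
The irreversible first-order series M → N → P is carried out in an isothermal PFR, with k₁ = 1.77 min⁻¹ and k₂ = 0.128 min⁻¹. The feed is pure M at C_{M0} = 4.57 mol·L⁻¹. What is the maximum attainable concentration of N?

At the optimum, C_{N,max}/C_{M0} = (k₁/k₂)^[k₂/(k₂−k₁)].
= (1.77/0.128)^(0.128/(0.128−1.77)) = (13.83)^(-0.07795) = 0.8148.
C_{N,max} = 0.8148×4.57 = 3.72 mol·L⁻¹.

3.72 mol·L⁻¹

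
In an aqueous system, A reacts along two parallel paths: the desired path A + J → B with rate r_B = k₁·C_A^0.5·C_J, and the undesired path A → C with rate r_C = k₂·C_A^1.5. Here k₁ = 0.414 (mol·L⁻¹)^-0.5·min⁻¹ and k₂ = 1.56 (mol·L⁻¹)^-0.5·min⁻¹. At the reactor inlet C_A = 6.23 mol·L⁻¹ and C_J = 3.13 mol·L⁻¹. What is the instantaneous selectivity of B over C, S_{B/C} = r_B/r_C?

S_{B/C} = r_B/r_C = (k₁·C_A^0.5·C_J)/(k₂·C_A^1.5) = (k₁/k₂)·C_A⁻¹·C_J.
= (0.414×6.230^0.5×3.130) / (1.56×6.230^1.5) = 3.234/24.26 = 0.133.

0.133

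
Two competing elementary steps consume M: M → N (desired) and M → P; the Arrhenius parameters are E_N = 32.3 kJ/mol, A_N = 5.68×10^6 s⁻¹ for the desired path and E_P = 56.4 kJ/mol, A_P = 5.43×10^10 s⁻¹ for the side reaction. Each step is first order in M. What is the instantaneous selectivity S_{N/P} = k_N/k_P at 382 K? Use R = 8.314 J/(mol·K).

0.207

k_N/k_P = (A_N/A_P)·exp[−(E_N−E_P)/(RT)] = (A_N/A_P)·exp[(E_P−E_N)/(RT)].
(E_P−E_N)/(RT) = (56.4−32.3)×10³/(8.314×382) = 24100/3176 = 7.588.
k_N/k_P = (5.68×10^6/5.43×10^10)·exp(7.588) = 1.046×10^-4 × 1975 = 0.207.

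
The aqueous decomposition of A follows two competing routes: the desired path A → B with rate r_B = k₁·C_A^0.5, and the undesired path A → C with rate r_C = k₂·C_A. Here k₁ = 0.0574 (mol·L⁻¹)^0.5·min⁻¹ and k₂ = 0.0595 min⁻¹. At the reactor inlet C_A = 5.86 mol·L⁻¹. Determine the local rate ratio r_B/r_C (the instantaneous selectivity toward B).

S_{B/C} = r_B/r_C = (k₁·C_A^0.5)/(k₂·C_A) = (k₁/k₂)·C_A^-0.5.
= (0.0574×5.860^0.5) / (0.0595×5.860) = 0.1390/0.3487 = 0.399.
The undesired path is higher order in A, so low C_A (CSTR or dilute feed) favours B.

0.399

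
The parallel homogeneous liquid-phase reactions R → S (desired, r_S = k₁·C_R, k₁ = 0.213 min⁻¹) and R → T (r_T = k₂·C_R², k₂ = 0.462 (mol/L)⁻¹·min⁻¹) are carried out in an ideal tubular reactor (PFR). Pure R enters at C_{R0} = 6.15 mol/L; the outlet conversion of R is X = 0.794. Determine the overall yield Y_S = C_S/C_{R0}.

C_R = C_{R0}(1−X) = 1.267 mol/L.
Along a PFR/batch, dC_S/dC_R = −r_S/(r_S+r_T) = −k₁/(k₁+k₂·C_R).
Integrating from C_{R0} to C_R: C_S = (0.213/0.462)·ln[(0.213+0.462·6.15)/(0.213+0.462·1.27)] = 0.4610·ln(3.054/0.7983) = 0.6186 mol/L.
Y_S = C_S/C_{R0} = 0.6186/6.15 = 0.101.

0.101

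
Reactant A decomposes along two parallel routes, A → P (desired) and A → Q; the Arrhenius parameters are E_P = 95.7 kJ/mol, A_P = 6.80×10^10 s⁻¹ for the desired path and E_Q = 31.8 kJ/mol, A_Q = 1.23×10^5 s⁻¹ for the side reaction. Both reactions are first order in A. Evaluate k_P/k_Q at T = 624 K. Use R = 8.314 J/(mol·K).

2.47

With equal orders, S_{P/Q} = k_P/k_Q = (A_P/A_Q)·exp[(E_Q−E_P)/(RT)].
(E_Q−E_P)/(RT) = (31.8−95.7)×10³/(8.314×624) = -63900/5188 = -12.32.
k_P/k_Q = (6.80×10^10/1.23×10^5)·exp(-12.32) = 5.528×10^5 × 4.475×10^-6 = 2.47.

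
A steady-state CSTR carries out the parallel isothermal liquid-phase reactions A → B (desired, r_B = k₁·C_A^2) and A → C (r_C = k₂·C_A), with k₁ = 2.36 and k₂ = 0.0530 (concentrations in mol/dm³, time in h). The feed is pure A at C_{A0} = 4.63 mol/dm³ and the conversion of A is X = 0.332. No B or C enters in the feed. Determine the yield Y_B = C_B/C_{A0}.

Exit C_A = C_{A0}(1−X) = 4.63×0.668 = 3.093 mol/dm³.
Rates in a CSTR are evaluated at the outlet concentration: r_B = 2.36×3.093^2 = 22.57, r_C = 0.0530×3.093 = 0.1639.
Fraction of consumed A going to B: r_B/(r_B+r_C) = 0.9928.
C_B = 0.9928·C_{A0}·X = 0.9928×4.63×0.332 = 1.53 mol/dm³; Y_B = C_B/C_{A0} = 0.330.

0.330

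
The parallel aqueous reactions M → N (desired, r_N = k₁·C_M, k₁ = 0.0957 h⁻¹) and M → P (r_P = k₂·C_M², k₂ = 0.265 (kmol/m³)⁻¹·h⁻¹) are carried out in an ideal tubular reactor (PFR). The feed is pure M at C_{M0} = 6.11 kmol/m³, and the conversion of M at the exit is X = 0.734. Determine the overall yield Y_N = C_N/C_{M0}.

0.0698

C_M = C_{M0}(1−X) = 1.625 kmol/m³.
Along a PFR/batch, dC_N/dC_M = −r_N/(r_N+r_P) = −k₁/(k₁+k₂·C_M).
Integrating from C_{M0} to C_M: C_N = (0.0957/0.265)·ln[(0.0957+0.265·6.11)/(0.0957+0.265·1.63)] = 0.3611·ln(1.715/0.5264) = 0.4265 kmol/m³.
Y_N = C_N/C_{M0} = 0.4265/6.11 = 0.0698.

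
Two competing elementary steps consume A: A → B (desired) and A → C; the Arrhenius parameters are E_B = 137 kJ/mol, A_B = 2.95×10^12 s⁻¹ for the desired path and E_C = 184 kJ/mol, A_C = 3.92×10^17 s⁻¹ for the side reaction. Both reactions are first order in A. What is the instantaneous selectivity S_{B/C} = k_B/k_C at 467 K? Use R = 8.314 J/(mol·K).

With equal orders, S_{B/C} = k_B/k_C = (A_B/A_C)·exp[(E_C−E_B)/(RT)].
(E_C−E_B)/(RT) = (184−137)×10³/(8.314×467) = 47000/3883 = 12.11.
k_B/k_C = (2.95×10^12/3.92×10^17)·exp(12.11) = 7.526×10^-6 × 1.808×10^5 = 1.36.
Since E_B < E_C, lowering the temperature improves selectivity toward B.

1.36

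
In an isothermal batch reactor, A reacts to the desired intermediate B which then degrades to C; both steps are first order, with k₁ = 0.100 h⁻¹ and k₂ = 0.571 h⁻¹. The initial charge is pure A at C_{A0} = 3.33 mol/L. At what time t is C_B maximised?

3.70 h

For first-order series the maximum of C_B occurs at t_opt = ln(k₂/k₁)/(k₂−k₁).
= ln(0.571/0.100)/(0.571−0.100) = ln(5.710)/0.4710 = 1.742/0.4710 = 3.70 h.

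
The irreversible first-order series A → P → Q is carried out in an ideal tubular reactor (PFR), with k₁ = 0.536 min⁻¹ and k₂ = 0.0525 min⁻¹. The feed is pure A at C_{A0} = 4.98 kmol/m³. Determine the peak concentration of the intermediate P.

At the optimum, C_{P,max}/C_{A0} = (k₁/k₂)^[k₂/(k₂−k₁)].
= (0.536/0.0525)^(0.0525/(0.0525−0.536)) = (10.21)^(-0.1086) = 0.7770.
C_{P,max} = 0.7770×4.98 = 3.87 kmol/m³.

3.87 kmol/m³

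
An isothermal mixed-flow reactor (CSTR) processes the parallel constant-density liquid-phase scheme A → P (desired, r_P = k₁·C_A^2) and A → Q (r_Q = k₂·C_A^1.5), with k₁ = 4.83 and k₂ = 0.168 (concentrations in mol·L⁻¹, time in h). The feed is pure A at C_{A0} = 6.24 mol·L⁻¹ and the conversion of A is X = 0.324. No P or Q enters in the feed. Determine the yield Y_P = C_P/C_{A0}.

Exit C_A = C_{A0}(1−X) = 6.24×0.676 = 4.218 mol·L⁻¹.
A CSTR operates uniformly at the exit composition, giving r_P = 85.94 and r_Q = 1.455 (each k·C_A^n at C_A = 4.218).
Fraction of consumed A going to P: r_P/(r_P+r_Q) = 0.9833.
C_P = 0.9833·C_{A0}·X = 0.9833×6.24×0.324 = 1.99 mol·L⁻¹; Y_P = C_P/C_{A0} = 0.319.

0.319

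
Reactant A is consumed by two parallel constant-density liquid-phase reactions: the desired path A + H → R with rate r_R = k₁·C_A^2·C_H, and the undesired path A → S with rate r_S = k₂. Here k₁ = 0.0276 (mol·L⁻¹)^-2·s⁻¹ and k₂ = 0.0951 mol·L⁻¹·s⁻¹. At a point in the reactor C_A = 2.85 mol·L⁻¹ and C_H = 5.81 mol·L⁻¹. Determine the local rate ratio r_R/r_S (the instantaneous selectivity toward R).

S_{R/S} = r_R/r_S = (k₁·C_A^2·C_H)/(k₂) = (k₁/k₂)·C_A^2·C_H.
= (0.0276×2.850^2×5.810) / (0.0951) = 1.302/0.09510 = 13.7.
Since the desired path is higher order in A, keeping C_A high (PFR or concentrated feed) favours R.

13.7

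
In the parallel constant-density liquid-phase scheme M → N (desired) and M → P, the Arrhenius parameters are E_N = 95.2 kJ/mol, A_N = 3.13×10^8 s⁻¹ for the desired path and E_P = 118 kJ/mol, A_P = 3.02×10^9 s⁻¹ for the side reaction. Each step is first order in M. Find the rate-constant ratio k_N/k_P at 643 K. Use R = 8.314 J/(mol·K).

7.38

With equal orders, S_{N/P} = k_N/k_P = (A_N/A_P)·exp[(E_P−E_N)/(RT)].
(E_P−E_N)/(RT) = (118−95.2)×10³/(8.314×643) = 22800/5346 = 4.265.
k_N/k_P = (3.13×10^8/3.02×10^9)·exp(4.265) = 0.1036 × 71.16 = 7.38.
Since E_N < E_P, lowering the temperature improves selectivity toward N.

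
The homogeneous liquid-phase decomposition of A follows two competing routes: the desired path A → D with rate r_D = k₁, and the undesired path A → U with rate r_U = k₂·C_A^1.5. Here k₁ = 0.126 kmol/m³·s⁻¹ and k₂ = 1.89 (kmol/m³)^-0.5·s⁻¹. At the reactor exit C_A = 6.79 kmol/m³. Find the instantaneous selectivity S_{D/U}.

0.00377

S_{D/U} = r_D/r_U = (k₁)/(k₂·C_A^1.5) = (k₁/k₂)·C_A^-1.5.
= (0.126) / (1.89×6.790^1.5) = 0.1260/33.44 = 0.00377.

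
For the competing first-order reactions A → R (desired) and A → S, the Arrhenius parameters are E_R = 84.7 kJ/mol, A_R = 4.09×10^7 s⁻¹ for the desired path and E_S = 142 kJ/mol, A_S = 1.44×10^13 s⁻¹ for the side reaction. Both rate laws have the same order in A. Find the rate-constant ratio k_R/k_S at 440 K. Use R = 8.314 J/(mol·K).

k_R/k_S = (A_R/A_S)·exp[−(E_R−E_S)/(RT)] = (A_R/A_S)·exp[(E_S−E_R)/(RT)].
(E_S−E_R)/(RT) = (142−84.7)×10³/(8.314×440) = 57300/3658 = 15.66.
k_R/k_S = (4.09×10^7/1.44×10^13)·exp(15.66) = 2.840×10^-6 × 6.348×10^6 = 18.0.
Since E_R < E_S, lowering the temperature improves selectivity toward R.

18.0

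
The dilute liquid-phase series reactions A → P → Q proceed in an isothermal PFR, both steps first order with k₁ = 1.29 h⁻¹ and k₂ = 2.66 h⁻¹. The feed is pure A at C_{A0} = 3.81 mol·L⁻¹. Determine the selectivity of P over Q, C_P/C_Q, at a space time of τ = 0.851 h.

0.480

The intermediate concentration in a first-order A→B→C sequence is C_P = k₁C_{A0}(e^(−k₁τ) − e^(−k₂τ))/(k₂−k₁).
e^(−k₁τ) = e^(−1.29×0.851) = e^(−1.098) = 0.3336; e^(−k₂τ) = e^(−2.264) = 0.1040.
C_P = 1.29×3.81/(2.66−1.29) × (0.3336−0.1040) = 3.588×0.2296 = 0.8238 mol·L⁻¹.
C_A = C_{A0}e^(−k₁τ) = 1.271 mol·L⁻¹, so C_Q = C_{A0}−C_A−C_P = 1.715 mol·L⁻¹; C_P/C_Q = 0.480.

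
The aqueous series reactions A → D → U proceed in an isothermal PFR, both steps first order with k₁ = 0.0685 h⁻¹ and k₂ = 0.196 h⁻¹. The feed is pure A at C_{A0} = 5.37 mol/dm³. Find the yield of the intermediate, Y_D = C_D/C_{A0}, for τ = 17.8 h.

For first-order series with pure A initially, C_D(τ) = k₁C_{A0}/(k₂−k₁)·(e^(−k₁τ) − e^(−k₂τ)).
e^(−k₁τ) = e^(−0.0685×17.8) = e^(−1.219) = 0.2954; e^(−k₂τ) = e^(−3.489) = 0.03054.
C_D = 0.0685×5.37/(0.196−0.0685) × (0.2954−0.03054) = 2.885×0.2649 = 0.7643 mol/dm³.
Y_D = C_D/C_{A0} = 0.7643/5.37 = 0.142.

0.142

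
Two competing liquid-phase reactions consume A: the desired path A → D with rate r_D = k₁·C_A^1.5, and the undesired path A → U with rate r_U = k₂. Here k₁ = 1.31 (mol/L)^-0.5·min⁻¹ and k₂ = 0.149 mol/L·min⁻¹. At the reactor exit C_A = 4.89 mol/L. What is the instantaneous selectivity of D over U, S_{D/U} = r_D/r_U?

95.1

S_{D/U} = r_D/r_U = (k₁·C_A^1.5)/(k₂) = (k₁/k₂)·C_A^1.5.
= (1.31×4.890^1.5) / (0.149) = 14.17/0.1490 = 95.1.
Since the desired path is higher order in A, keeping C_A high (PFR or concentrated feed) favours D.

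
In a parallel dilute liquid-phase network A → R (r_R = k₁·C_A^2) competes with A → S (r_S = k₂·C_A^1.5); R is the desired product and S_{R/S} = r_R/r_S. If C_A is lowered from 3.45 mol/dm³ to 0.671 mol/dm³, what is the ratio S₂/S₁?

0.441

S_{R/S} = (k₁/k₂)·C_A^0.5, so S₂/S₁ = (C_{A,2}/C_{A,1})^0.5.
= (0.671/3.45)^0.5 = (0.1945)^0.5 = 0.441.
Selectivity toward R falls as C_A falls — high-concentration operation is favoured.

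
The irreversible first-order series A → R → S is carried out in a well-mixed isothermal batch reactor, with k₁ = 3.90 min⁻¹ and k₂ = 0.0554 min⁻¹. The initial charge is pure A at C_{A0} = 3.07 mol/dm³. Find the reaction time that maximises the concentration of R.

Setting dC_R/dt = 0 gives t_opt = ln(k₂/k₁)/(k₂−k₁).
= ln(0.0554/3.90)/(0.0554−3.90) = ln(0.01421)/-3.845 = -4.254/-3.845 = 1.11 min.

1.11 min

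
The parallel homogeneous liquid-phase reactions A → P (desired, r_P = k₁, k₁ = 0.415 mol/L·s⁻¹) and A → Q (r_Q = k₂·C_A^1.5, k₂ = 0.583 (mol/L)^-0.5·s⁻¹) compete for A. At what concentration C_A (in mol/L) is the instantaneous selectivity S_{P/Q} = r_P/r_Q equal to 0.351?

S_{P/Q} = (k₁/k₂)·C_A^-1.5 ⇒ C_A = (S·k₂/k₁)^(1/(-1.5)).
= (0.351×0.583/0.415)^(-0.6667) = (0.4931)^(-0.6667) = 1.60 mol/L.

1.60 mol/L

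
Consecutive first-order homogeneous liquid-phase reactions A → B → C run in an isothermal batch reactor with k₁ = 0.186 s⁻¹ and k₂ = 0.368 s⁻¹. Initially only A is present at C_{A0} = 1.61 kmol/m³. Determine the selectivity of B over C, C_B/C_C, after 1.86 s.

2.45

The intermediate concentration in a first-order A→B→C sequence is C_B = k₁C_{A0}(e^(−k₁t) − e^(−k₂t))/(k₂−k₁).
e^(−k₁t) = e^(−0.186×1.86) = e^(−0.3460) = 0.7075; e^(−k₂t) = e^(−0.6845) = 0.5044.
C_B = 0.186×1.61/(0.368−0.186) × (0.7075−0.5044) = 1.645×0.2032 = 0.3343 kmol/m³.
C_A = C_{A0}e^(−k₁t) = 1.139 kmol/m³, so C_C = C_{A0}−C_A−C_B = 0.1365 kmol/m³; C_B/C_C = 2.45.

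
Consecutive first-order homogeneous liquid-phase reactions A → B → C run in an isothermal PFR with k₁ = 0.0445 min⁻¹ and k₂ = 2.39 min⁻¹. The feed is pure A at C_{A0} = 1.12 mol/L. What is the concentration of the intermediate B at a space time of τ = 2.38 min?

Solving the coupled first-order balances gives C_B(τ) = [k₁/(k₂−k₁)]·C_{A0}·(e^(−k₁τ) − e^(−k₂τ)).
e^(−k₁τ) = e^(−0.0445×2.38) = e^(−0.1059) = 0.8995; e^(−k₂τ) = e^(−5.688) = 0.003386.
C_B = 0.0445×1.12/(2.39−0.0445) × (0.8995−0.003386) = 0.02125×0.8961 = 0.01904 mol/L.

0.0190 mol/L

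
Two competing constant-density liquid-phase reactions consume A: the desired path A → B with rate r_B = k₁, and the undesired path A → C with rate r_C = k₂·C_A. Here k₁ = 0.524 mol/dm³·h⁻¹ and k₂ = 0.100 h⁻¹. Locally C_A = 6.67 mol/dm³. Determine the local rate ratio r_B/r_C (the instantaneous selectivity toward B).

0.786

S_{B/C} = r_B/r_C = (k₁)/(k₂·C_A) = (k₁/k₂)·C_A⁻¹.
= (0.524) / (0.100×6.670) = 0.5240/0.6670 = 0.786.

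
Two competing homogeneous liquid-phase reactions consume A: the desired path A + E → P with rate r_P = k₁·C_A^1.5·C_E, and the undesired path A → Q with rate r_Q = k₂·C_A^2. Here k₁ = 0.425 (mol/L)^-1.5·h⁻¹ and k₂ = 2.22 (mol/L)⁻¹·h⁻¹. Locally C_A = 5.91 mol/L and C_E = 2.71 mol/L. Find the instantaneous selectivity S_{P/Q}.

0.213

S_{P/Q} = r_P/r_Q = (k₁·C_A^1.5·C_E)/(k₂·C_A^2) = (k₁/k₂)·C_A^-0.5·C_E.
= (0.425×5.910^1.5×2.710) / (2.22×5.910^2) = 16.55/77.54 = 0.213.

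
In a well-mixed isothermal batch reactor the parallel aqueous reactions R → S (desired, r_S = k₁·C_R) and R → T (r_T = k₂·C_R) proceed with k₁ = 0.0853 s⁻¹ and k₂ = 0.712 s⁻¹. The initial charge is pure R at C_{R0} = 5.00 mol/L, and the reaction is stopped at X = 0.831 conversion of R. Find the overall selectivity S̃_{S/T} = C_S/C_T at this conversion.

0.120

C_R = C_{R0}(1−X) = 0.8450 mol/L.
Both paths are first order in R, so the instantaneous fraction to S is constant: dC_S/d(−C_R) = k₁/(k₁+k₂) = 0.1070.
C_S = 0.1070·(C_{R0}−C_R) = 0.1070×4.155 = 0.445 mol/L.
C_T = (C_{R0}−C_R)−C_S = 3.710 mol/L; S̃_{S/T} = 0.4445/3.710 = 0.120.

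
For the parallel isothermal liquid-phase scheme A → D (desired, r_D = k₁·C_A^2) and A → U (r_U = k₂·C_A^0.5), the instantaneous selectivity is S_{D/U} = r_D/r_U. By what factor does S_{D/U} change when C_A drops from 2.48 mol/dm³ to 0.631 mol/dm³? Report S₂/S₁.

0.128

S_{D/U} = (k₁/k₂)·C_A^1.5, so S₂/S₁ = (C_{A,2}/C_{A,1})^1.5.
= (0.631/2.48)^1.5 = (0.2544)^1.5 = 0.128.
Selectivity toward D falls as C_A falls — high-concentration operation is favoured.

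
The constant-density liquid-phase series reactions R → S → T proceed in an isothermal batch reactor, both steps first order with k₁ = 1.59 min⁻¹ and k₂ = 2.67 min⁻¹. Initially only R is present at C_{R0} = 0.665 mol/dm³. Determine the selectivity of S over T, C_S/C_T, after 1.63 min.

For first-order series with pure R initially, C_S(t) = k₁C_{R0}/(k₂−k₁)·(e^(−k₁t) − e^(−k₂t)).
e^(−k₁t) = e^(−1.59×1.63) = e^(−2.592) = 0.07489; e^(−k₂t) = e^(−4.352) = 0.01288.
C_S = 1.59×0.665/(2.67−1.59) × (0.07489−0.01288) = 0.9790×0.06201 = 0.06071 mol/dm³.
C_R = C_{R0}e^(−k₁t) = 0.04980 mol/dm³, so C_T = C_{R0}−C_R−C_S = 0.5545 mol/dm³; C_S/C_T = 0.109.

0.109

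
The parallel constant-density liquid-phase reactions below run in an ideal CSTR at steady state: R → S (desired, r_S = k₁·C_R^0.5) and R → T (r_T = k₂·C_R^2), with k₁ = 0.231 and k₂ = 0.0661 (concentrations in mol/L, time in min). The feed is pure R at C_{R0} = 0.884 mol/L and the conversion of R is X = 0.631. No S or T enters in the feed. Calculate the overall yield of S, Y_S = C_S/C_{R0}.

0.599

Exit C_R = C_{R0}(1−X) = 0.884×0.369 = 0.3262 mol/L.
A CSTR operates uniformly at the exit composition, giving r_S = 0.1319 and r_T = 0.007033 (each k·C_R^n at C_R = 0.3262).
Fraction of consumed R going to S: r_S/(r_S+r_T) = 0.9494.
C_S = 0.9494·C_{R0}·X = 0.9494×0.884×0.631 = 0.530 mol/L; Y_S = C_S/C_{R0} = 0.599.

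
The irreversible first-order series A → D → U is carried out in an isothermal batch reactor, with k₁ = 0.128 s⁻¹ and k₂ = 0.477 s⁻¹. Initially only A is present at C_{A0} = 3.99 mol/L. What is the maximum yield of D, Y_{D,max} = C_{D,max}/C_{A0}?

0.166

For a first-order series the maximum intermediate yield is C_{D,max}/C_{A0} = (k₁/k₂)^[k₂/(k₂−k₁)].
= (0.128/0.477)^(0.477/(0.477−0.128)) = (0.2683)^(1.367) = 0.1656.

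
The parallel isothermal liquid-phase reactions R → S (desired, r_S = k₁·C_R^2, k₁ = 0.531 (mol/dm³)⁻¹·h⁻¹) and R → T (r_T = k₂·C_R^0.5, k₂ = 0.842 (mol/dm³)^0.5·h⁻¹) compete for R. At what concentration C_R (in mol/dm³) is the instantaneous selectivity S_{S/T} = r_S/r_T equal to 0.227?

S_{S/T} = (k₁/k₂)·C_R^1.5 ⇒ C_R = (S·k₂/k₁)^(1/1.5).
= (0.227×0.842/0.531)^(0.6667) = (0.3600)^(0.6667) = 0.506 mol/dm³.

0.506 mol/dm³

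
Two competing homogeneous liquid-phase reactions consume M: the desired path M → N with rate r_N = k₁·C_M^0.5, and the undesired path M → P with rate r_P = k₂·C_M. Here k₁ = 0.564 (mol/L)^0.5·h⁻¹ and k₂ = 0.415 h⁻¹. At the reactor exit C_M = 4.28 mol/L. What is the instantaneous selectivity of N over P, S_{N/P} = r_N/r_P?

0.657

S_{N/P} = r_N/r_P = (k₁·C_M^0.5)/(k₂·C_M) = (k₁/k₂)·C_M^-0.5.
= (0.564×4.280^0.5) / (0.415×4.280) = 1.167/1.776 = 0.657.
The undesired path is higher order in M, so low C_M (CSTR or dilute feed) favours N.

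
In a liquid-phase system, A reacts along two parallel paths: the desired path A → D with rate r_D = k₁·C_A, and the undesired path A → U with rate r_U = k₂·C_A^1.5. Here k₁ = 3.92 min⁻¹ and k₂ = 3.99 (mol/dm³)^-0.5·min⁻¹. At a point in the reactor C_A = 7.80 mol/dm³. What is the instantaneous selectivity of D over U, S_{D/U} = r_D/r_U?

S_{D/U} = r_D/r_U = (k₁·C_A)/(k₂·C_A^1.5) = (k₁/k₂)·C_A^-0.5.
= (3.92×7.800) / (3.99×7.800^1.5) = 30.58/86.92 = 0.352.
The undesired path is higher order in A, so low C_A (CSTR or dilute feed) favours D.

0.352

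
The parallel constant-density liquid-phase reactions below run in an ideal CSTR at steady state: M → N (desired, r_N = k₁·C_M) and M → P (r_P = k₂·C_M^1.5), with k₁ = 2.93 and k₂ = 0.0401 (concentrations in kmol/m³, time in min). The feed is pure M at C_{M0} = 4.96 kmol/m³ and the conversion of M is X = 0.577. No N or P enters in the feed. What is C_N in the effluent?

2.81 kmol/m³

Exit C_M = C_{M0}(1−X) = 4.96×0.423 = 2.098 kmol/m³.
In a CSTR the entire volume is at exit conditions, so r_N = 2.93×2.098 = 6.147 and r_P = 0.0401×2.098^1.5 = 0.1219.
Fraction of consumed M going to N: r_N/(r_N+r_P) = 0.9806.
C_N = 0.9806·C_{M0}·X = 0.9806×4.96×0.577 = 2.81 kmol/m³.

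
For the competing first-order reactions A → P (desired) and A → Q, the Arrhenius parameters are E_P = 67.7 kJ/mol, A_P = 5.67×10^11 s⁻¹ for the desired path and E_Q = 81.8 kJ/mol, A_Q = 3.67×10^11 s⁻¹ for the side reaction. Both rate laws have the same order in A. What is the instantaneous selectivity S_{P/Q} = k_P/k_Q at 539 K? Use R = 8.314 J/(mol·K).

Since both paths have the same order in A, the concentration cancels and S_{P/Q} = k_P/k_Q = (A_P/A_Q)·exp[(E_Q−E_P)/(RT)].
(E_Q−E_P)/(RT) = (81.8−67.7)×10³/(8.314×539) = 14100/4481 = 3.146.
k_P/k_Q = (5.67×10^11/3.67×10^11)·exp(3.146) = 1.545 × 23.25 = 35.9.
Since E_P < E_Q, lowering the temperature improves selectivity toward P.

35.9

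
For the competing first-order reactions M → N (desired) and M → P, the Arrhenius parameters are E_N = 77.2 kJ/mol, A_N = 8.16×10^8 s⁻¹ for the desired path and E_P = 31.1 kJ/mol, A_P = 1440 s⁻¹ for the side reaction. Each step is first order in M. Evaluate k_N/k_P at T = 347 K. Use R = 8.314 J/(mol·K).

Since both paths have the same order in M, the concentration cancels and S_{N/P} = k_N/k_P = (A_N/A_P)·exp[(E_P−E_N)/(RT)].
(E_P−E_N)/(RT) = (31.1−77.2)×10³/(8.314×347) = -46100/2885 = -15.98.
k_N/k_P = (8.16×10^8/1440)·exp(-15.98) = 5.667×10^5 × 1.149×10^-7 = 0.0651.

0.0651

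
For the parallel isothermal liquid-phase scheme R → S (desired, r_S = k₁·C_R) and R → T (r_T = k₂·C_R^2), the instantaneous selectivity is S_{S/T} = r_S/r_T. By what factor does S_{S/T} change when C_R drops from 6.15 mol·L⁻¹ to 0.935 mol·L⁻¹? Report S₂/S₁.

6.58

S_{S/T} = (k₁/k₂)·C_R⁻¹, so S₂/S₁ = (C_{R,2}/C_{R,1})⁻¹.
= 6.15/0.935 = 6.58.
Selectivity toward S rises as C_R falls — low-concentration operation is favoured.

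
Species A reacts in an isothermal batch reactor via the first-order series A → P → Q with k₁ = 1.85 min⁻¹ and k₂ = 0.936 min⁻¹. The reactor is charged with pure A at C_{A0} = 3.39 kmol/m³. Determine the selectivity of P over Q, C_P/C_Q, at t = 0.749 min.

Solving the coupled first-order balances gives C_P(t) = [k₁/(k₂−k₁)]·C_{A0}·(e^(−k₁t) − e^(−k₂t)).
e^(−k₁t) = e^(−1.85×0.749) = e^(−1.386) = 0.2502; e^(−k₂t) = e^(−0.7011) = 0.4961.
C_P = 1.85×3.39/(0.936−1.85) × (0.2502−0.4961) = (-6.862)×(-0.2459) = 1.687 kmol/m³.
C_A = C_{A0}e^(−k₁t) = 0.8480 kmol/m³, so C_Q = C_{A0}−C_A−C_P = 0.8547 kmol/m³; C_P/C_Q = 1.97.

1.97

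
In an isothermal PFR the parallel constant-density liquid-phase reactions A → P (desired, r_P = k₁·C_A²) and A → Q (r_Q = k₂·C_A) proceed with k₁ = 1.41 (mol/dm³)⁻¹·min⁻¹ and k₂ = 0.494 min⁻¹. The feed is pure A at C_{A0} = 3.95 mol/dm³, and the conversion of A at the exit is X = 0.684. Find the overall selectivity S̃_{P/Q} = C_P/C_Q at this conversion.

6.79

C_A = C_{A0}(1−X) = 1.248 mol/dm³.
Along a PFR/batch, dC_Q/dC_A = −r_Q/(r_P+r_Q) = −k₂/(k₂+k₁·C_A).
Integrating from C_{A0} to C_A: C_Q = (0.494/1.41)·ln[(0.494+1.41·3.95)/(0.494+1.41·1.25)] = 0.3504·ln(6.063/2.254) = 0.3467 mol/dm³.
Then C_P = (C_{A0}−C_A) − C_Q = 2.702 − 0.3467 = 2.355 mol/dm³.
S̃_{P/Q} = C_P/C_Q = 2.355/0.3467 = 6.79.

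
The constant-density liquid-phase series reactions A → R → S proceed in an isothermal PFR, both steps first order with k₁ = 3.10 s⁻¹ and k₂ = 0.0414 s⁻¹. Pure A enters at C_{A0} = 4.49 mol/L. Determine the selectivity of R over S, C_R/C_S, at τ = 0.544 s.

69.6

The intermediate concentration in a first-order A→B→C sequence is C_R = k₁C_{A0}(e^(−k₁τ) − e^(−k₂τ))/(k₂−k₁).
e^(−k₁τ) = e^(−3.10×0.544) = e^(−1.686) = 0.1852; e^(−k₂τ) = e^(−0.02252) = 0.9777.
C_R = 3.10×4.49/(0.0414−3.10) × (0.1852−0.9777) = (-4.551)×(-0.7925) = 3.607 mol/L.
C_A = C_{A0}e^(−k₁τ) = 0.8315 mol/L, so C_S = C_{A0}−C_A−C_R = 0.05182 mol/L; C_R/C_S = 69.6.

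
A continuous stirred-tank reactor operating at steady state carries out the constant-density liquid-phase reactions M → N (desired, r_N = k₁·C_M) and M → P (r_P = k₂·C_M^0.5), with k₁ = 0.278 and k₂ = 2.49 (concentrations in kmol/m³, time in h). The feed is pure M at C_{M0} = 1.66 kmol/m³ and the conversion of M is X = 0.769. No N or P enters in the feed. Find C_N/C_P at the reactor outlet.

0.0691

Exit C_M = C_{M0}(1−X) = 1.66×0.231 = 0.3835 kmol/m³.
In a CSTR the entire volume is at exit conditions, so r_N = 0.278×0.3835 = 0.1066 and r_P = 2.49×0.3835^0.5 = 1.542.
Overall selectivity = C_N/C_P = r_Nτ/(r_Pτ) = r_N/r_P = 0.0691.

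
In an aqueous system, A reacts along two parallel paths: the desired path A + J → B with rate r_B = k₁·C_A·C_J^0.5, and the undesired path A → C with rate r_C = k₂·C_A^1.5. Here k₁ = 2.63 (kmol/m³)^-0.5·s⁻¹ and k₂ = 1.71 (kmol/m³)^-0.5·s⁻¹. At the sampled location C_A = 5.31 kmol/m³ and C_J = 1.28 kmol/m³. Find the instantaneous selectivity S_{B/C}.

S_{B/C} = r_B/r_C = (k₁·C_A·C_J^0.5)/(k₂·C_A^1.5) = (k₁/k₂)·C_A^-0.5·C_J^0.5.
= (2.63×5.310×1.280^0.5) / (1.71×5.310^1.5) = 15.80/20.92 = 0.755.
The undesired path is higher order in A, so low C_A (CSTR or dilute feed) favours B.

0.755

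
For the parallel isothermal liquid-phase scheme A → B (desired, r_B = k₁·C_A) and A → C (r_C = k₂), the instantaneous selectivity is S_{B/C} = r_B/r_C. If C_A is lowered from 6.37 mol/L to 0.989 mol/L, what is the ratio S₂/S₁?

0.155

S_{B/C} = (k₁/k₂)·C_A, so S₂/S₁ = (C_{A,2}/C_{A,1}).
= 0.989/6.37 = 0.155.
Selectivity toward B falls as C_A falls — high-concentration operation is favoured.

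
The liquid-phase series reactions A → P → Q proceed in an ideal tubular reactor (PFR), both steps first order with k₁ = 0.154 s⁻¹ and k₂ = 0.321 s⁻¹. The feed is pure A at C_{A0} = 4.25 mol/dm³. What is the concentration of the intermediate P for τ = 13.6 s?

0.433 mol/dm³

For first-order series with pure A initially, C_P(τ) = k₁C_{A0}/(k₂−k₁)·(e^(−k₁τ) − e^(−k₂τ)).
e^(−k₁τ) = e^(−0.154×13.6) = e^(−2.094) = 0.1231; e^(−k₂τ) = e^(−4.366) = 0.01271.
C_P = 0.154×4.25/(0.321−0.154) × (0.1231−0.01271) = 3.919×0.1104 = 0.4328 mol/dm³.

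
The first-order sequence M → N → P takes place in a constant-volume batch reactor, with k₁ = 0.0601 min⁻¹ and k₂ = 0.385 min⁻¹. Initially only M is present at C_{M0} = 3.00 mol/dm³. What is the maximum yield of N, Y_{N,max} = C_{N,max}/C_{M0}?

At the optimum, C_{N,max}/C_{M0} = (k₁/k₂)^[k₂/(k₂−k₁)].
= (0.0601/0.385)^(0.385/(0.385−0.0601)) = (0.1561)^(1.185) = 0.1107.

0.111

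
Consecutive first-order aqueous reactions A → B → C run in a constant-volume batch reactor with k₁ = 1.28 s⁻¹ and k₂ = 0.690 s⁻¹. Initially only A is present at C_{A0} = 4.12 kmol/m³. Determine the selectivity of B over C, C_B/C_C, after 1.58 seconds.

1.04

For first-order series with pure A initially, C_B(t) = k₁C_{A0}/(k₂−k₁)·(e^(−k₁t) − e^(−k₂t)).
e^(−k₁t) = e^(−1.28×1.58) = e^(−2.022) = 0.1323; e^(−k₂t) = e^(−1.090) = 0.3361.
C_B = 1.28×4.12/(0.690−1.28) × (0.1323−0.3361) = (-8.938)×(-0.2038) = 1.822 kmol/m³.
C_A = C_{A0}e^(−k₁t) = 0.5452 kmol/m³, so C_C = C_{A0}−C_A−C_B = 1.753 kmol/m³; C_B/C_C = 1.04.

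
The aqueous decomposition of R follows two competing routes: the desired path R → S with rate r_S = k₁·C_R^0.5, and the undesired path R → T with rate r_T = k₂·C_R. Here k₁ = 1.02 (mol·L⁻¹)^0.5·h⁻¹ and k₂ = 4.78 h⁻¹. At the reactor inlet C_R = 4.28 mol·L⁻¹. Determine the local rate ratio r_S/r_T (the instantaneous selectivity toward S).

0.103

S_{S/T} = r_S/r_T = (k₁·C_R^0.5)/(k₂·C_R) = (k₁/k₂)·C_R^-0.5.
= (1.02×4.280^0.5) / (4.78×4.280) = 2.110/20.46 = 0.103.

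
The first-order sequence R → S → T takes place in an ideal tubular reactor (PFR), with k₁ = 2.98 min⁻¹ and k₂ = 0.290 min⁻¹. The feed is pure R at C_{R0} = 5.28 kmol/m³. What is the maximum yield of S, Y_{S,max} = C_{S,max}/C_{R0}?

0.778

Evaluating C_S at τ_opt = ln(k₂/k₁)/(k₂−k₁) gives C_{S,max}/C_{R0} = (k₁/k₂)^[k₂/(k₂−k₁)].
= (2.98/0.290)^(0.290/(0.290−2.98)) = (10.28)^(-0.1078) = 0.7779.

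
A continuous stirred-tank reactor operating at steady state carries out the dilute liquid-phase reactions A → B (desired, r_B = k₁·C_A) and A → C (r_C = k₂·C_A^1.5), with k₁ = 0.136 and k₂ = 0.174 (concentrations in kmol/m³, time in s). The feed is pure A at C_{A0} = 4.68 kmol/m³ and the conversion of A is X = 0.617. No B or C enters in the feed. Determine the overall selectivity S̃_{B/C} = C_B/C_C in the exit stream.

0.584

Exit C_A = C_{A0}(1−X) = 4.68×0.383 = 1.792 kmol/m³.
Rates in a CSTR are evaluated at the outlet concentration: r_B = 0.136×1.792 = 0.2438, r_C = 0.174×1.792^1.5 = 0.4176.
Overall selectivity = C_B/C_C = r_Bτ/(r_Cτ) = r_B/r_C = 0.584.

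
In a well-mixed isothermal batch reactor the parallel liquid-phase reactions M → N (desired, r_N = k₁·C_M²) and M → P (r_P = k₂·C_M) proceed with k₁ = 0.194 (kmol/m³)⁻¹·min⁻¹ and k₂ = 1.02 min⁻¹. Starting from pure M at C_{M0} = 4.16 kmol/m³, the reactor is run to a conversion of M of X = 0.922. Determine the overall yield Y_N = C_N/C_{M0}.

0.261

C_M = C_{M0}(1−X) = 0.3245 kmol/m³.
Along a PFR/batch, dC_P/dC_M = −r_P/(r_N+r_P) = −k₂/(k₂+k₁·C_M).
Integrating from C_{M0} to C_M: C_P = (1.02/0.194)·ln[(1.02+0.194·4.16)/(1.02+0.194·0.324)] = 5.258·ln(1.827/1.083) = 2.750 kmol/m³.
Then C_N = (C_{M0}−C_M) − C_P = 3.836 − 2.750 = 1.086 kmol/m³.
Y_N = C_N/C_{M0} = 1.086/4.16 = 0.261.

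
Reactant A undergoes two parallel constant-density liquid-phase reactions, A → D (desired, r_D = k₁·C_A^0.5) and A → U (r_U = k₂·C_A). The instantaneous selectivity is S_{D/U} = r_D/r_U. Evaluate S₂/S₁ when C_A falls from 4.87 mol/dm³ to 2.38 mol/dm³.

S_{D/U} = (k₁/k₂)·C_A^-0.5, so S₂/S₁ = (C_{A,2}/C_{A,1})^-0.5.
= (2.38/4.87)^(-0.5) = (0.4887)^(-0.5) = 1.43.

1.43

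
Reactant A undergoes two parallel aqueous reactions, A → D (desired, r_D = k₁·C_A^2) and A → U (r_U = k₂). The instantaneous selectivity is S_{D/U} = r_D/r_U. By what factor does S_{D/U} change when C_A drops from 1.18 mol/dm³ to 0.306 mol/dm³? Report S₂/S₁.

S_{D/U} = (k₁/k₂)·C_A^2, so S₂/S₁ = (C_{A,2}/C_{A,1})^2.
= (0.306/1.18)^2 = (0.2593)^2 = 0.0672.
Selectivity toward D falls as C_A falls — high-concentration operation is favoured.

0.0672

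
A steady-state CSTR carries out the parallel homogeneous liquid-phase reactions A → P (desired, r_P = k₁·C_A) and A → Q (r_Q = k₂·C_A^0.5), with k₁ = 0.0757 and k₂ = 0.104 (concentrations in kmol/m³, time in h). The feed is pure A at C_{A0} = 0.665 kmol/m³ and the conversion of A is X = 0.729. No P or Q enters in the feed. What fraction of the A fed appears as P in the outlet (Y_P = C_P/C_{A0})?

0.172

Exit C_A = C_{A0}(1−X) = 0.665×0.271 = 0.1802 kmol/m³.
A CSTR operates uniformly at the exit composition, giving r_P = 0.01364 and r_Q = 0.04415 (each k·C_A^n at C_A = 0.1802).
Fraction of consumed A going to P: r_P/(r_P+r_Q) = 0.2361.
C_P = 0.2361·C_{A0}·X = 0.2361×0.665×0.729 = 0.114 kmol/m³; Y_P = C_P/C_{A0} = 0.172.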